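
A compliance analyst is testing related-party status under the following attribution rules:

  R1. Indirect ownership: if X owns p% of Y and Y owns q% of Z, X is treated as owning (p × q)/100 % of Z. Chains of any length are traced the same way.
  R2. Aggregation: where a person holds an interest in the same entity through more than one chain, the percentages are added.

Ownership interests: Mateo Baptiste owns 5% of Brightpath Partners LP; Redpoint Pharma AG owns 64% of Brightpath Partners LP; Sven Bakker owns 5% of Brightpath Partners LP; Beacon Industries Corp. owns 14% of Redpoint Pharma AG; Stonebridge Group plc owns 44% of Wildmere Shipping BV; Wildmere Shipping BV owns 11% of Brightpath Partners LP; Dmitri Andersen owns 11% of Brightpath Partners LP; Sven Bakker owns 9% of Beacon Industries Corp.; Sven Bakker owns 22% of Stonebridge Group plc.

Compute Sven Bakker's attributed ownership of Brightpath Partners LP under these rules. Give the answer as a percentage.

6.8712%

Chain via Stonebridge Group plc → Wildmere Shipping BV (R1): 22% × 44% × 11% = 1.0648% of Brightpath Partners LP.
Chain via Beacon Industries Corp. → Redpoint Pharma AG (R1): 9% × 14% × 64% = 0.8064% of Brightpath Partners LP.
Direct interest in Brightpath Partners LP: 5%.
Aggregating (R2): 1.0648% + 0.8064% + 5% = 6.8712%.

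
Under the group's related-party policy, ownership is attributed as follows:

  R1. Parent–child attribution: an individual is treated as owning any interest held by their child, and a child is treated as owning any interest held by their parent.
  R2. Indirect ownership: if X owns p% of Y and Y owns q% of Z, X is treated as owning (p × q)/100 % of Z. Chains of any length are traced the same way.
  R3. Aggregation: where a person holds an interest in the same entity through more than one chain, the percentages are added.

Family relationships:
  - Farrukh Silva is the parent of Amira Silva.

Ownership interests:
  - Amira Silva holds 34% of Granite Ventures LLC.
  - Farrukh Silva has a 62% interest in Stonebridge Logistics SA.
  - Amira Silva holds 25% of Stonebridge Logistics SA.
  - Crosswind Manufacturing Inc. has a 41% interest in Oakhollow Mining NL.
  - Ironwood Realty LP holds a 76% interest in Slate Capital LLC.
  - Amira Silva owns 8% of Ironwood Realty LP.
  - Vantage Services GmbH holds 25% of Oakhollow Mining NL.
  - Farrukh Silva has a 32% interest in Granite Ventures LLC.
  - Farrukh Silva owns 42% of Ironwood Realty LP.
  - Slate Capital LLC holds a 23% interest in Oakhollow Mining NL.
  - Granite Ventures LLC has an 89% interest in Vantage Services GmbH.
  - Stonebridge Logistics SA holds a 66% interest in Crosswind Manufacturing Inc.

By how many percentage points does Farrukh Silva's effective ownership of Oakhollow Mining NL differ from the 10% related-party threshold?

By parent–child attribution (R1), Farrukh Silva is treated as also owning Amira Silva's interest in Ironwood Realty LP, giving 42% + 8% = 50%.
By parent–child attribution (R1), Farrukh Silva is treated as also owning Amira Silva's interest in Granite Ventures LLC, giving 32% + 34% = 66%.
By parent–child attribution (R1), Farrukh Silva is treated as also owning Amira Silva's interest in Stonebridge Logistics SA, giving 62% + 25% = 87%.
Chain via Ironwood Realty LP → Slate Capital LLC (R2): 50% × 76% × 23% = 8.74% of Oakhollow Mining NL.
Chain via Granite Ventures LLC → Vantage Services GmbH (R2): 66% × 89% × 25% = 14.685% of Oakhollow Mining NL.
Chain via Stonebridge Logistics SA → Crosswind Manufacturing Inc. (R2): 87% × 66% × 41% = 23.5422% of Oakhollow Mining NL.
Aggregating (R3): 8.74% + 14.685% + 23.5422% = 46.9672%.
46.9672% exceeds the 10% threshold by 36.9672 percentage points.

36.9672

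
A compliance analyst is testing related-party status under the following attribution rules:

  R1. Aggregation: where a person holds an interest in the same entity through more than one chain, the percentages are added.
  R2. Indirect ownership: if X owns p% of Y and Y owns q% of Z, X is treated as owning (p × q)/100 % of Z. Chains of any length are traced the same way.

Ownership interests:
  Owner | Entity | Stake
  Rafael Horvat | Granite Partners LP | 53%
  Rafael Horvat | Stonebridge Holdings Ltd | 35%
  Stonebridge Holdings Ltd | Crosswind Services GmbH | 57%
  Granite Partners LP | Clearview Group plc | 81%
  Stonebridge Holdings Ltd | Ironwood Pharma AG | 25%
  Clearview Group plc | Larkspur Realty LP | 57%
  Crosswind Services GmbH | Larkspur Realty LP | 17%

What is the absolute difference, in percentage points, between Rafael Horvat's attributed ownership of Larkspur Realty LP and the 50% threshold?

22.1384

Chain via Stonebridge Holdings Ltd → Crosswind Services GmbH (R2): 35% × 57% × 17% = 3.3915% of Larkspur Realty LP.
Chain via Granite Partners LP → Clearview Group plc (R2): 53% × 81% × 57% = 24.4701% of Larkspur Realty LP.
Aggregating (R1): 3.3915% + 24.4701% = 27.8616%.
27.8616% falls short of the 50% threshold by 22.1384 percentage points.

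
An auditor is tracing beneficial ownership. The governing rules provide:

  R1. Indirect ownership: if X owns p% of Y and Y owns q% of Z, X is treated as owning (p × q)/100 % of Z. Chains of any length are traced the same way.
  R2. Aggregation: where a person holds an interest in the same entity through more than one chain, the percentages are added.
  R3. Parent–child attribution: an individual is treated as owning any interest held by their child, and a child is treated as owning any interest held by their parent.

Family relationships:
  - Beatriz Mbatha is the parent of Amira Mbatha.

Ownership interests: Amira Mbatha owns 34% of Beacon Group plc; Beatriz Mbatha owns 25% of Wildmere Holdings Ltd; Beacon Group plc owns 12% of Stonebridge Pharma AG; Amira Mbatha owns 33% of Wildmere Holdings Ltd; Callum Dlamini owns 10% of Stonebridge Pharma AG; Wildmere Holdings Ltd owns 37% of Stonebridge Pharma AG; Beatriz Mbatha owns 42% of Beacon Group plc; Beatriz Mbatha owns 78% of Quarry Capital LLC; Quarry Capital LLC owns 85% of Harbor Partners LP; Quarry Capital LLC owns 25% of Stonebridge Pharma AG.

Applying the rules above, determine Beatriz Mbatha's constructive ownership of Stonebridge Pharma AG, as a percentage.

By parent–child attribution (R3), Beatriz Mbatha is treated as also owning Amira Mbatha's interest in Wildmere Holdings Ltd, giving 25% + 33% = 58%.
By parent–child attribution (R3), Beatriz Mbatha is treated as also owning Amira Mbatha's interest in Beacon Group plc, giving 42% + 34% = 76%.
Chain via Wildmere Holdings Ltd (R1): 58% × 37% = 21.46% of Stonebridge Pharma AG.
Chain via Beacon Group plc (R1): 76% × 12% = 9.12% of Stonebridge Pharma AG.
Chain via Quarry Capital LLC (R1): 78% × 25% = 19.5% of Stonebridge Pharma AG.
Aggregating (R2): 21.46% + 9.12% + 19.5% = 50.08%.

50.08%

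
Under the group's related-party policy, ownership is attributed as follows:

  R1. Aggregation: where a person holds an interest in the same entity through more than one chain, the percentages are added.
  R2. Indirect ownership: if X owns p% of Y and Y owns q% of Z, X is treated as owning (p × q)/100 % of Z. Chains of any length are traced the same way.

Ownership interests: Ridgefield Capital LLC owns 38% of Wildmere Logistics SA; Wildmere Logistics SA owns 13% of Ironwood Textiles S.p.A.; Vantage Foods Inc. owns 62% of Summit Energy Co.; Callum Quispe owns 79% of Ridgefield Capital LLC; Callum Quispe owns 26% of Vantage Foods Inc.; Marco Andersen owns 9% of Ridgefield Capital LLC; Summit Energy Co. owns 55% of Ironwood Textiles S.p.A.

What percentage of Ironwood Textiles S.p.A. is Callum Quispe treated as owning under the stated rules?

12.7686%

Chain via Ridgefield Capital LLC → Wildmere Logistics SA (R2): 79% × 38% × 13% = 3.9026% of Ironwood Textiles S.p.A.
Chain via Vantage Foods Inc. → Summit Energy Co. (R2): 26% × 62% × 55% = 8.866% of Ironwood Textiles S.p.A.
Aggregating (R1): 3.9026% + 8.866% = 12.7686%.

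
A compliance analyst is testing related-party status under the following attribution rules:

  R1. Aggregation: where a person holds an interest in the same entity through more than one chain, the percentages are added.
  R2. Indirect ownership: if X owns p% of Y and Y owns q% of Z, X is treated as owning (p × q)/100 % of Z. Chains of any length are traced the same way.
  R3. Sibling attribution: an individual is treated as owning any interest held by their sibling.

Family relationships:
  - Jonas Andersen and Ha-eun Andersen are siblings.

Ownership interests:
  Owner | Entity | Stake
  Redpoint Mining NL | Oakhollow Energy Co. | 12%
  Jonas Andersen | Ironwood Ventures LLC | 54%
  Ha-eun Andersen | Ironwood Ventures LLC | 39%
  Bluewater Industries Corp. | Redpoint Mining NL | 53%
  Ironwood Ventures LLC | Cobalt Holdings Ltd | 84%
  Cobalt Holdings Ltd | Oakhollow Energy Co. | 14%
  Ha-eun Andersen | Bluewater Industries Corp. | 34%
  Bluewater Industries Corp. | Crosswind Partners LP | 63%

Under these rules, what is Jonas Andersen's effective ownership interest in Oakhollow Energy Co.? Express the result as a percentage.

13.0992%

By sibling attribution (R3), Jonas Andersen is treated as also owning Ha-eun Andersen's interest in Ironwood Ventures LLC, giving 54% + 39% = 93%.
By sibling attribution (R3), Jonas Andersen is treated as owning Ha-eun Andersen's 34% interest in Bluewater Industries Corp.
Chain via Ironwood Ventures LLC → Cobalt Holdings Ltd (R2): 93% × 84% × 14% = 10.9368% of Oakhollow Energy Co.
Chain via Bluewater Industries Corp. → Redpoint Mining NL (R2): 34% × 53% × 12% = 2.1624% of Oakhollow Energy Co.
Aggregating (R1): 10.9368% + 2.1624% = 13.0992%.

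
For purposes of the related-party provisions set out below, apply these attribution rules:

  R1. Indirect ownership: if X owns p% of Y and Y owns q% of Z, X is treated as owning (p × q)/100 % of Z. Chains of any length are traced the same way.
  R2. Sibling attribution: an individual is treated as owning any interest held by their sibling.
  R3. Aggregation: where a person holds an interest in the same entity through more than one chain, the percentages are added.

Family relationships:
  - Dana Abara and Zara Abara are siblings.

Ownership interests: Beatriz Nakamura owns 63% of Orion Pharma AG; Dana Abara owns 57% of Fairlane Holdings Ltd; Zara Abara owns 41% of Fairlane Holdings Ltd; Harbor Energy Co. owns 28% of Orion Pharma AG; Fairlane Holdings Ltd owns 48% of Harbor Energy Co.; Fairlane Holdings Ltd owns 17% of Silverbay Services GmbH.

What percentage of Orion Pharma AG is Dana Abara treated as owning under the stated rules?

By sibling attribution (R2), Dana Abara is treated as also owning Zara Abara's interest in Fairlane Holdings Ltd, giving 57% + 41% = 98%.
Chain via Fairlane Holdings Ltd → Harbor Energy Co. (R1): 98% × 48% × 28% = 13.1712% of Orion Pharma AG.

13.1712%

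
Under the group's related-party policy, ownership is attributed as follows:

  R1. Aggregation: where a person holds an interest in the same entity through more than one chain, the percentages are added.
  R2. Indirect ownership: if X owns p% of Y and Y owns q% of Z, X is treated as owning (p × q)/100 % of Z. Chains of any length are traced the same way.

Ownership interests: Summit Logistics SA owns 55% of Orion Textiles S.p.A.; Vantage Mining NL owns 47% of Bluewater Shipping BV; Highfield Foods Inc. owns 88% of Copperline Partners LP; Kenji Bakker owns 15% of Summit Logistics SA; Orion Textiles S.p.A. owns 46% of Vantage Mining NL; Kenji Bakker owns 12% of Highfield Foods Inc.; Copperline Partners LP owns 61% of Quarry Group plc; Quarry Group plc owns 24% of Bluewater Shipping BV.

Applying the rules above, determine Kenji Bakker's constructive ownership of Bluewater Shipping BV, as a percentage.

3.329634%

Chain via Highfield Foods Inc. → Copperline Partners LP → Quarry Group plc (R2): 12% × 88% × 61% × 24% = 1.545984% of Bluewater Shipping BV.
Chain via Summit Logistics SA → Orion Textiles S.p.A. → Vantage Mining NL (R2): 15% × 55% × 46% × 47% = 1.78365% of Bluewater Shipping BV.
Aggregating (R1): 1.545984% + 1.78365% = 3.329634%.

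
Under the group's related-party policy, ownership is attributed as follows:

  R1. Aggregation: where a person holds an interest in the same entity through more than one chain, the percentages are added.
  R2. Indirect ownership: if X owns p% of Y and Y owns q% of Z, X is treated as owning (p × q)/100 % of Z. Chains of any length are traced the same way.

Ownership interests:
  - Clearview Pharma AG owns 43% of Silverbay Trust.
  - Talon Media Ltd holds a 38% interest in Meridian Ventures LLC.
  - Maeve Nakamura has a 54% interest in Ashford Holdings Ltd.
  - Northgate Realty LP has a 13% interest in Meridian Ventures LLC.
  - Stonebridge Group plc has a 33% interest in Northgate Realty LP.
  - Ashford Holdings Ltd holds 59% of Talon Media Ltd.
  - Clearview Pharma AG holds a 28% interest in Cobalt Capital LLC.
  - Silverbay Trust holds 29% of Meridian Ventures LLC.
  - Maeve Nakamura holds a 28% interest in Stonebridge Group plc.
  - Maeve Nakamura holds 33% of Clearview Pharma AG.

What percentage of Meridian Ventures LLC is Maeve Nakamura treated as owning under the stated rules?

17.4231%

Chain via Clearview Pharma AG → Silverbay Trust (R2): 33% × 43% × 29% = 4.1151% of Meridian Ventures LLC.
Chain via Ashford Holdings Ltd → Talon Media Ltd (R2): 54% × 59% × 38% = 12.1068% of Meridian Ventures LLC.
Chain via Stonebridge Group plc → Northgate Realty LP (R2): 28% × 33% × 13% = 1.2012% of Meridian Ventures LLC.
Aggregating (R1): 4.1151% + 12.1068% + 1.2012% = 17.4231%.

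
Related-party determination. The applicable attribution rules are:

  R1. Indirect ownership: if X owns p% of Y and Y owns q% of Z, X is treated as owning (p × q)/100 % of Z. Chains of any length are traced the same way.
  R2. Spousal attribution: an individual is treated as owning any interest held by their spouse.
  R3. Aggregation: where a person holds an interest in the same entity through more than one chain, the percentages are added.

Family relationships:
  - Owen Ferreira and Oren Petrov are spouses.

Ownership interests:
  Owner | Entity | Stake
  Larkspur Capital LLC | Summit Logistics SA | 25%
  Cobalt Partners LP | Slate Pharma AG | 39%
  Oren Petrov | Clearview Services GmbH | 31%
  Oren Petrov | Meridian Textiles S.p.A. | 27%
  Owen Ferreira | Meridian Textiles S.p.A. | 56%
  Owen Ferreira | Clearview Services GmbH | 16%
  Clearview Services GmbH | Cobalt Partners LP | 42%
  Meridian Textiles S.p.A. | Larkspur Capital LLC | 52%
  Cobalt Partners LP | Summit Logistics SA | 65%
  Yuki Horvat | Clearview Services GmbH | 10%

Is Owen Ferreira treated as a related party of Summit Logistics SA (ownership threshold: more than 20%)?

By spousal attribution (R2), Owen Ferreira is treated as also owning Oren Petrov's interest in Meridian Textiles S.p.A, giving 56% + 27% = 83%.
By spousal attribution (R2), Owen Ferreira is treated as also owning Oren Petrov's interest in Clearview Services GmbH, giving 16% + 31% = 47%.
Chain via Meridian Textiles S.p.A. → Larkspur Capital LLC (R1): 83% × 52% × 25% = 10.79% of Summit Logistics SA.
Chain via Clearview Services GmbH → Cobalt Partners LP (R1): 47% × 42% × 65% = 12.831% of Summit Logistics SA.
Aggregating (R3): 10.79% + 12.831% = 23.621%.
23.621% exceeds the 20% threshold, so Owen is a related party to Summit Logistics SA.

Yes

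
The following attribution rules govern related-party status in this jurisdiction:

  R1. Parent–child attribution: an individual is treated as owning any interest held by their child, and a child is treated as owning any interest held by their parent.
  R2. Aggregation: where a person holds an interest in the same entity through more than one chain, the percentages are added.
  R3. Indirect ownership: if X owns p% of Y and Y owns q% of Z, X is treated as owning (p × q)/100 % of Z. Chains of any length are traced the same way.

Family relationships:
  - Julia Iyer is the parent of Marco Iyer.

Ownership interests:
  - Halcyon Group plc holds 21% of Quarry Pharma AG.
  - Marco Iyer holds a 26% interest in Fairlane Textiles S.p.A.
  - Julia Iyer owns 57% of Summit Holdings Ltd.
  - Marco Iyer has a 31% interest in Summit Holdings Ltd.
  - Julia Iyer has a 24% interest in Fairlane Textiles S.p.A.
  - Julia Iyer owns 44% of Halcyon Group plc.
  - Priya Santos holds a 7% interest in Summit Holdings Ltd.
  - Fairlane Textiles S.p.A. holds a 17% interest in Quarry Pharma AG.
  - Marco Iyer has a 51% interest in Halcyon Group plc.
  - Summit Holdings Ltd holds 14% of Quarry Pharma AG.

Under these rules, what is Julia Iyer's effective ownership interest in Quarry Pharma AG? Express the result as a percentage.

40.77%

By parent–child attribution (R1), Julia Iyer is treated as also owning Marco Iyer's interest in Halcyon Group plc, giving 44% + 51% = 95%.
By parent–child attribution (R1), Julia Iyer is treated as also owning Marco Iyer's interest in Fairlane Textiles S.p.A, giving 24% + 26% = 50%.
By parent–child attribution (R1), Julia Iyer is treated as also owning Marco Iyer's interest in Summit Holdings Ltd, giving 57% + 31% = 88%.
Chain via Halcyon Group plc (R3): 95% × 21% = 19.95% of Quarry Pharma AG.
Chain via Fairlane Textiles S.p.A. (R3): 50% × 17% = 8.5% of Quarry Pharma AG.
Chain via Summit Holdings Ltd (R3): 88% × 14% = 12.32% of Quarry Pharma AG.
Aggregating (R2): 19.95% + 8.5% + 12.32% = 40.77%.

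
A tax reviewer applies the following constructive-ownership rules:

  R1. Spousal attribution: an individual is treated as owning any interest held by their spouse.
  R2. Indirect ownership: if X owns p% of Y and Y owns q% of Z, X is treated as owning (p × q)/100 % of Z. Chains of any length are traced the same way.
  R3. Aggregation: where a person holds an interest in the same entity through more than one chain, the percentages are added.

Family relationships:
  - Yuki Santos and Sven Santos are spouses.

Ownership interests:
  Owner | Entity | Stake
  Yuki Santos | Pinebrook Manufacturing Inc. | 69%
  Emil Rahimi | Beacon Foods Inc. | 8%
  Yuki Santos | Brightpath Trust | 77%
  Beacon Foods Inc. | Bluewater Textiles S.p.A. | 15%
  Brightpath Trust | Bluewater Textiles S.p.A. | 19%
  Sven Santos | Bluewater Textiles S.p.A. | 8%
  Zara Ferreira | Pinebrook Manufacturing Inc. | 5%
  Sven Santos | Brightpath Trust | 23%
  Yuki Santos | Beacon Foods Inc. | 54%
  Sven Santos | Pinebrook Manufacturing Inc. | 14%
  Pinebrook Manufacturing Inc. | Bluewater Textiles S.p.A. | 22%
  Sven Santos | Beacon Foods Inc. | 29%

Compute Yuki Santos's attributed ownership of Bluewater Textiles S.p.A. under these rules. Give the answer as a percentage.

By spousal attribution (R1), Yuki Santos is treated as also owning Sven Santos's interest in Beacon Foods Inc, giving 54% + 29% = 83%.
By spousal attribution (R1), Yuki Santos is treated as also owning Sven Santos's interest in Pinebrook Manufacturing Inc, giving 69% + 14% = 83%.
By spousal attribution (R1), Yuki Santos is treated as also owning Sven Santos's interest in Brightpath Trust, giving 77% + 23% = 100%.
By spousal attribution (R1), Yuki Santos is treated as owning Sven Santos's 8% interest in Bluewater Textiles S.p.A.
Chain via Beacon Foods Inc. (R2): 83% × 15% = 12.45% of Bluewater Textiles S.p.A.
Chain via Pinebrook Manufacturing Inc. (R2): 83% × 22% = 18.26% of Bluewater Textiles S.p.A.
Chain via Brightpath Trust (R2): 100% × 19% = 19% of Bluewater Textiles S.p.A.
Direct interest in Bluewater Textiles S.p.A: 8%.
Aggregating (R3): 12.45% + 18.26% + 19% + 8% = 57.71%.

57.71%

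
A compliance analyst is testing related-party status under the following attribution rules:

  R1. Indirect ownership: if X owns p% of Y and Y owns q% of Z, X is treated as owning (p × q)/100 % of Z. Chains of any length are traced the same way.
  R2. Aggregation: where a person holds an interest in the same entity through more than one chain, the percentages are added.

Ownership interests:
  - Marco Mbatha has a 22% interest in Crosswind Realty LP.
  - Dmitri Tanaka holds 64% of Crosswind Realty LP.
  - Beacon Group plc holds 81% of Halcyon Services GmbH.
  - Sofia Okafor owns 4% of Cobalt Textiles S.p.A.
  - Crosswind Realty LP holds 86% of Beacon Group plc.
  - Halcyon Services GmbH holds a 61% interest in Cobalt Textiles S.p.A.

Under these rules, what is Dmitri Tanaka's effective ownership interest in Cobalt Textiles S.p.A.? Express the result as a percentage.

27.195264%

Chain via Crosswind Realty LP → Beacon Group plc → Halcyon Services GmbH (R1): 64% × 86% × 81% × 61% = 27.195264% of Cobalt Textiles S.p.A.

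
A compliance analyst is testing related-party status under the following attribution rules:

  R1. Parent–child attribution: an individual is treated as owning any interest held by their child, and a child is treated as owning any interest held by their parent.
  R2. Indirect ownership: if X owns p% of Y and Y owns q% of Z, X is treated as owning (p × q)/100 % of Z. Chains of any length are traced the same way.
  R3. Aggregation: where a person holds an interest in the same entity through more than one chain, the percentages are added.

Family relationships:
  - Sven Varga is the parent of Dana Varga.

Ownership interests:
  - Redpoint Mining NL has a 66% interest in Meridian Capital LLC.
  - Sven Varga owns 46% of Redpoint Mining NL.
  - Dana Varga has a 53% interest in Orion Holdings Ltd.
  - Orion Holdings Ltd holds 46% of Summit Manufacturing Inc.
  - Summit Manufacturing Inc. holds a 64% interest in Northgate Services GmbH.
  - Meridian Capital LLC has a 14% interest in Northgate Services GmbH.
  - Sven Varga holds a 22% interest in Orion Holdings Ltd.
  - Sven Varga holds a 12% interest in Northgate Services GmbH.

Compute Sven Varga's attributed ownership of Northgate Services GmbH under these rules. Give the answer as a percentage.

By parent–child attribution (R1), Sven Varga is treated as also owning Dana Varga's interest in Orion Holdings Ltd, giving 22% + 53% = 75%.
Chain via Redpoint Mining NL → Meridian Capital LLC (R2): 46% × 66% × 14% = 4.2504% of Northgate Services GmbH.
Chain via Orion Holdings Ltd → Summit Manufacturing Inc. (R2): 75% × 46% × 64% = 22.08% of Northgate Services GmbH.
Direct interest in Northgate Services GmbH: 12%.
Aggregating (R3): 4.2504% + 22.08% + 12% = 38.3304%.

38.3304%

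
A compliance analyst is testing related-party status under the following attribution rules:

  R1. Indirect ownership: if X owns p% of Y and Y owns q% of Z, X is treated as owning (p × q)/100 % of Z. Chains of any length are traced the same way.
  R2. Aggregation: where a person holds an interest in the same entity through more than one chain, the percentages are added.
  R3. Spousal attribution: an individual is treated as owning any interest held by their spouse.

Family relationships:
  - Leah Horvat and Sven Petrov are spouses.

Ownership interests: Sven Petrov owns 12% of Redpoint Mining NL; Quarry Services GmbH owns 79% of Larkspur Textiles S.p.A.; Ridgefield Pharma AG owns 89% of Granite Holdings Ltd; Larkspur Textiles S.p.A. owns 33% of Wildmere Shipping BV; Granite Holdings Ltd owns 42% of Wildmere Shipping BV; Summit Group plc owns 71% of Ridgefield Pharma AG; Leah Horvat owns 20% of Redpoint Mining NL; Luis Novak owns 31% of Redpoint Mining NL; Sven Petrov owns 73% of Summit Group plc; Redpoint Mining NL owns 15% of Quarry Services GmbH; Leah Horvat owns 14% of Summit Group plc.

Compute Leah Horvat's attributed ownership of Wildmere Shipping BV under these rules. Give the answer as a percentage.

By spousal attribution (R3), Leah Horvat is treated as also owning Sven Petrov's interest in Redpoint Mining NL, giving 20% + 12% = 32%.
By spousal attribution (R3), Leah Horvat is treated as also owning Sven Petrov's interest in Summit Group plc, giving 14% + 73% = 87%.
Chain via Redpoint Mining NL → Quarry Services GmbH → Larkspur Textiles S.p.A. (R1): 32% × 15% × 79% × 33% = 1.25136% of Wildmere Shipping BV.
Chain via Summit Group plc → Ridgefield Pharma AG → Granite Holdings Ltd (R1): 87% × 71% × 89% × 42% = 23.089626% of Wildmere Shipping BV.
Aggregating (R2): 1.25136% + 23.089626% = 24.340986%.

24.340986%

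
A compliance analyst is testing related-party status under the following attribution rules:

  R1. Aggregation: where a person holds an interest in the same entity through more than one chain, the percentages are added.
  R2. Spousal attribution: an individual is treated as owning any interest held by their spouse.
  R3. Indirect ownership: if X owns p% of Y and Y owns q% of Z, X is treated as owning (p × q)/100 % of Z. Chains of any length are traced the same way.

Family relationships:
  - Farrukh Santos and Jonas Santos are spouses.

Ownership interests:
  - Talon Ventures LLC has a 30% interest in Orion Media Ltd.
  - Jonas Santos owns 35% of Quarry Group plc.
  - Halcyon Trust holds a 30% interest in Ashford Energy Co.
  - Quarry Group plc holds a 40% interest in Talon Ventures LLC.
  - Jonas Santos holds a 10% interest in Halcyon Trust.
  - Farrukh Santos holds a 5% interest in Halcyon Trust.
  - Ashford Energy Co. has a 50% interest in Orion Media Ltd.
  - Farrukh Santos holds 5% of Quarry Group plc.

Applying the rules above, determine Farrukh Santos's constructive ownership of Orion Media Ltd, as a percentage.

By spousal attribution (R2), Farrukh Santos is treated as also owning Jonas Santos's interest in Halcyon Trust, giving 5% + 10% = 15%.
By spousal attribution (R2), Farrukh Santos is treated as also owning Jonas Santos's interest in Quarry Group plc, giving 5% + 35% = 40%.
Chain via Halcyon Trust → Ashford Energy Co. (R3): 15% × 30% × 50% = 2.25% of Orion Media Ltd.
Chain via Quarry Group plc → Talon Ventures LLC (R3): 40% × 40% × 30% = 4.8% of Orion Media Ltd.
Aggregating (R1): 2.25% + 4.8% = 7.05%.

7.05%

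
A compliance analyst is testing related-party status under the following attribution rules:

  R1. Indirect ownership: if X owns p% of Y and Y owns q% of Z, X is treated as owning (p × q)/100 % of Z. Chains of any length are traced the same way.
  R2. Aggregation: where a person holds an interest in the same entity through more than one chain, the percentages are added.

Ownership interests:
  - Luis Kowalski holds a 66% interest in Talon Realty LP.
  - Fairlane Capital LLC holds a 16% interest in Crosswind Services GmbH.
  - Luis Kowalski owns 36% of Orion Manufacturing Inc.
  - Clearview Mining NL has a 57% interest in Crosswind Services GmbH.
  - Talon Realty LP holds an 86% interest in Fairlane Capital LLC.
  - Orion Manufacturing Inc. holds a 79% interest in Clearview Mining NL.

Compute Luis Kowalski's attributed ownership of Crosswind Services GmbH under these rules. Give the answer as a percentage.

25.2924%

Chain via Talon Realty LP → Fairlane Capital LLC (R1): 66% × 86% × 16% = 9.0816% of Crosswind Services GmbH.
Chain via Orion Manufacturing Inc. → Clearview Mining NL (R1): 36% × 79% × 57% = 16.2108% of Crosswind Services GmbH.
Aggregating (R2): 9.0816% + 16.2108% = 25.2924%.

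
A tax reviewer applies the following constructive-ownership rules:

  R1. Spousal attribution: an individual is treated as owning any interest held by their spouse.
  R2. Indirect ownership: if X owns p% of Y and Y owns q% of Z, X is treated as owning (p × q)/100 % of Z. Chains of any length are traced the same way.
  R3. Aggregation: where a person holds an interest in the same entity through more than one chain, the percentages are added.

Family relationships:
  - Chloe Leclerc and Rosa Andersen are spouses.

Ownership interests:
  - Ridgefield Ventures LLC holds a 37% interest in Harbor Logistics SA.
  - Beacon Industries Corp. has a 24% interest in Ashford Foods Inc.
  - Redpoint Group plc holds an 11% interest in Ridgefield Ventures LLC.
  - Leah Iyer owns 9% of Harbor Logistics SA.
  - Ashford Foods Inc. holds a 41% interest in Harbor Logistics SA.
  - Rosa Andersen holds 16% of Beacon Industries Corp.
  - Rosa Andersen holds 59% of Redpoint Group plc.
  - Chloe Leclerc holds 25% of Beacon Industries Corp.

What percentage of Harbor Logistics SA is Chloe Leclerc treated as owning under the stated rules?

6.4357%

By spousal attribution (R1), Chloe Leclerc is treated as also owning Rosa Andersen's interest in Beacon Industries Corp, giving 25% + 16% = 41%.
By spousal attribution (R1), Chloe Leclerc is treated as owning Rosa Andersen's 59% interest in Redpoint Group plc.
Chain via Beacon Industries Corp. → Ashford Foods Inc. (R2): 41% × 24% × 41% = 4.0344% of Harbor Logistics SA.
Chain via Redpoint Group plc → Ridgefield Ventures LLC (R2): 59% × 11% × 37% = 2.4013% of Harbor Logistics SA.
Aggregating (R3): 4.0344% + 2.4013% = 6.4357%.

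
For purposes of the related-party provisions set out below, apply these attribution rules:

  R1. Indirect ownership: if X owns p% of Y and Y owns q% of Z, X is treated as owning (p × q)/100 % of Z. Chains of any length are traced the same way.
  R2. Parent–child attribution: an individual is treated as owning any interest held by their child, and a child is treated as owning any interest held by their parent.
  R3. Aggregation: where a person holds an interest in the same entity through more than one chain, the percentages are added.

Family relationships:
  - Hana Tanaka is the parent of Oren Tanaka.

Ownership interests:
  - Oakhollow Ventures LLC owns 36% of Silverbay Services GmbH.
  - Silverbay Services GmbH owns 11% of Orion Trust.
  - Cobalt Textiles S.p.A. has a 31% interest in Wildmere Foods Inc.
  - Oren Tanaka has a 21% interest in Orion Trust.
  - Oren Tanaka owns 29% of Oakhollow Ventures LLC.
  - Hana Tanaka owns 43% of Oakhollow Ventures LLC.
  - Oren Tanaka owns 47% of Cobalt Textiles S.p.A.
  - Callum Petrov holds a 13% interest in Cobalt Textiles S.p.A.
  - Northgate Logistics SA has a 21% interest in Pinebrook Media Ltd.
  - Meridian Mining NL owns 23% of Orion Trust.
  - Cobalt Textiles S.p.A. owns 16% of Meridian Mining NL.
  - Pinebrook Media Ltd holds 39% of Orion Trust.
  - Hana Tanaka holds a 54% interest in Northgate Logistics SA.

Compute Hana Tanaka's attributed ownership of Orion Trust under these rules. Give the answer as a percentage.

30.0034%

By parent–child attribution (R2), Hana Tanaka is treated as also owning Oren Tanaka's interest in Oakhollow Ventures LLC, giving 43% + 29% = 72%.
By parent–child attribution (R2), Hana Tanaka is treated as owning Oren Tanaka's 47% interest in Cobalt Textiles S.p.A.
By parent–child attribution (R2), Hana Tanaka is treated as owning Oren Tanaka's 21% interest in Orion Trust.
Chain via Oakhollow Ventures LLC → Silverbay Services GmbH (R1): 72% × 36% × 11% = 2.8512% of Orion Trust.
Chain via Northgate Logistics SA → Pinebrook Media Ltd (R1): 54% × 21% × 39% = 4.4226% of Orion Trust.
Chain via Cobalt Textiles S.p.A. → Meridian Mining NL (R1): 47% × 16% × 23% = 1.7296% of Orion Trust.
Direct interest in Orion Trust: 21%.
Aggregating (R3): 2.8512% + 4.4226% + 1.7296% + 21% = 30.0034%.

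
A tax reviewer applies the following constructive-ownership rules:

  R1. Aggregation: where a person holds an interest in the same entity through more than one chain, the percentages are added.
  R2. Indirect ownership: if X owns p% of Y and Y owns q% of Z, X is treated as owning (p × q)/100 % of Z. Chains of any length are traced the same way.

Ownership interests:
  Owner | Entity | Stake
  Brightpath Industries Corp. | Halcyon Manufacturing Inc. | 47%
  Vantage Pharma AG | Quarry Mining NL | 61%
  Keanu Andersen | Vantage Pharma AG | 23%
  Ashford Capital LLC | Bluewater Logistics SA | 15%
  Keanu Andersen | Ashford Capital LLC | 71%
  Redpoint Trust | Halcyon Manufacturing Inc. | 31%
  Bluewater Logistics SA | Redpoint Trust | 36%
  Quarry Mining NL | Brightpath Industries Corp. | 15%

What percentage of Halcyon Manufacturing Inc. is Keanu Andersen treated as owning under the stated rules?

2.177655%

Chain via Vantage Pharma AG → Quarry Mining NL → Brightpath Industries Corp. (R2): 23% × 61% × 15% × 47% = 0.989115% of Halcyon Manufacturing Inc.
Chain via Ashford Capital LLC → Bluewater Logistics SA → Redpoint Trust (R2): 71% × 15% × 36% × 31% = 1.18854% of Halcyon Manufacturing Inc.
Aggregating (R1): 0.989115% + 1.18854% = 2.177655%.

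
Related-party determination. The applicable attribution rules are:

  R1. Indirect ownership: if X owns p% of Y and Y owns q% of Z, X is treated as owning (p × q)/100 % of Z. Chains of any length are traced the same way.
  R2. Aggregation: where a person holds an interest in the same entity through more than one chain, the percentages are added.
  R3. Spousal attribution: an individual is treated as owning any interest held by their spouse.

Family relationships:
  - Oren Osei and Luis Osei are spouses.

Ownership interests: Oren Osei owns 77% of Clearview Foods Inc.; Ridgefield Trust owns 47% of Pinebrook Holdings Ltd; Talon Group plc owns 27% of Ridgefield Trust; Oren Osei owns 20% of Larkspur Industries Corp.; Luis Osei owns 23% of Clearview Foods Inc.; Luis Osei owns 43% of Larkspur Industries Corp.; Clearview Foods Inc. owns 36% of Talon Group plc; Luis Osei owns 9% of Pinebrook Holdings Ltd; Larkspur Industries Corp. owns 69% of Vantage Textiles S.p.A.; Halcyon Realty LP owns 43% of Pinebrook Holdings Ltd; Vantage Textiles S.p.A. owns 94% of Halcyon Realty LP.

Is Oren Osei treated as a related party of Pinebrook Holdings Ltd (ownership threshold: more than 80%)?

By spousal attribution (R3), Oren Osei is treated as also owning Luis Osei's interest in Clearview Foods Inc, giving 77% + 23% = 100%.
By spousal attribution (R3), Oren Osei is treated as also owning Luis Osei's interest in Larkspur Industries Corp, giving 20% + 43% = 63%.
By spousal attribution (R3), Oren Osei is treated as owning Luis Osei's 9% interest in Pinebrook Holdings Ltd.
Chain via Clearview Foods Inc. → Talon Group plc → Ridgefield Trust (R1): 100% × 36% × 27% × 47% = 4.5684% of Pinebrook Holdings Ltd.
Chain via Larkspur Industries Corp. → Vantage Textiles S.p.A. → Halcyon Realty LP (R1): 63% × 69% × 94% × 43% = 17.570574% of Pinebrook Holdings Ltd.
Direct interest in Pinebrook Holdings Ltd: 9%.
Aggregating (R2): 4.5684% + 17.570574% + 9% = 31.138974%.
31.138974% does not exceed the 80% threshold, so Oren is not a related party to Pinebrook Holdings Ltd.

No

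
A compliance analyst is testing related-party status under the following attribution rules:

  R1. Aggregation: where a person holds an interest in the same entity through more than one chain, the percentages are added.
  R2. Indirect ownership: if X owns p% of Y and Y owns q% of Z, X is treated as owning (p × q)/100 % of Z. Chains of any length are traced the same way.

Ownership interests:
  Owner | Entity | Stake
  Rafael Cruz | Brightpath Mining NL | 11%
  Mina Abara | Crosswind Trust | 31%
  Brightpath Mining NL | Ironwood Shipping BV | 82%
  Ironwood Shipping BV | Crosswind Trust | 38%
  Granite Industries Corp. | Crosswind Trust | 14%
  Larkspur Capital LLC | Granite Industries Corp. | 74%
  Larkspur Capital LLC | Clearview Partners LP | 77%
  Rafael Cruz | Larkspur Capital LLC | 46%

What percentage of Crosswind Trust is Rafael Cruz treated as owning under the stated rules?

8.1932%

Chain via Brightpath Mining NL → Ironwood Shipping BV (R2): 11% × 82% × 38% = 3.4276% of Crosswind Trust.
Chain via Larkspur Capital LLC → Granite Industries Corp. (R2): 46% × 74% × 14% = 4.7656% of Crosswind Trust.
Aggregating (R1): 3.4276% + 4.7656% = 8.1932%.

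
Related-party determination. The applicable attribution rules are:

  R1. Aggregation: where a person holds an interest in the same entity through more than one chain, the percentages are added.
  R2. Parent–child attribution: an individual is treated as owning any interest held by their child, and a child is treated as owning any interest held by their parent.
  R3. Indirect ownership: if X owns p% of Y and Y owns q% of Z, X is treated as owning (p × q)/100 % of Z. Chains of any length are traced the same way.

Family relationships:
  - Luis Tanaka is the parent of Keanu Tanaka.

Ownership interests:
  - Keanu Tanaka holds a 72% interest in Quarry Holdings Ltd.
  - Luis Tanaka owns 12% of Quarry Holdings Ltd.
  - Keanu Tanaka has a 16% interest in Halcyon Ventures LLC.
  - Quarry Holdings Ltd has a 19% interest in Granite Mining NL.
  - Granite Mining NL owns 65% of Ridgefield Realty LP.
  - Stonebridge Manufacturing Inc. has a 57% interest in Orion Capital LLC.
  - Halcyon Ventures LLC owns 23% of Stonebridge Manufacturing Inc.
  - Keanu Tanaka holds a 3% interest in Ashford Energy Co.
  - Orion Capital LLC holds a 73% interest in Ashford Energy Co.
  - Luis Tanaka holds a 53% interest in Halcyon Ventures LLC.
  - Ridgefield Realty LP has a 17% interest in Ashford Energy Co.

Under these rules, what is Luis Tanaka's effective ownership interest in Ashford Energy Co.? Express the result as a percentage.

11.367087%

By parent–child attribution (R2), Luis Tanaka is treated as also owning Keanu Tanaka's interest in Quarry Holdings Ltd, giving 12% + 72% = 84%.
By parent–child attribution (R2), Luis Tanaka is treated as also owning Keanu Tanaka's interest in Halcyon Ventures LLC, giving 53% + 16% = 69%.
By parent–child attribution (R2), Luis Tanaka is treated as owning Keanu Tanaka's 3% interest in Ashford Energy Co.
Chain via Quarry Holdings Ltd → Granite Mining NL → Ridgefield Realty LP (R3): 84% × 19% × 65% × 17% = 1.76358% of Ashford Energy Co.
Chain via Halcyon Ventures LLC → Stonebridge Manufacturing Inc. → Orion Capital LLC (R3): 69% × 23% × 57% × 73% = 6.603507% of Ashford Energy Co.
Direct interest in Ashford Energy Co: 3%.
Aggregating (R1): 1.76358% + 6.603507% + 3% = 11.367087%.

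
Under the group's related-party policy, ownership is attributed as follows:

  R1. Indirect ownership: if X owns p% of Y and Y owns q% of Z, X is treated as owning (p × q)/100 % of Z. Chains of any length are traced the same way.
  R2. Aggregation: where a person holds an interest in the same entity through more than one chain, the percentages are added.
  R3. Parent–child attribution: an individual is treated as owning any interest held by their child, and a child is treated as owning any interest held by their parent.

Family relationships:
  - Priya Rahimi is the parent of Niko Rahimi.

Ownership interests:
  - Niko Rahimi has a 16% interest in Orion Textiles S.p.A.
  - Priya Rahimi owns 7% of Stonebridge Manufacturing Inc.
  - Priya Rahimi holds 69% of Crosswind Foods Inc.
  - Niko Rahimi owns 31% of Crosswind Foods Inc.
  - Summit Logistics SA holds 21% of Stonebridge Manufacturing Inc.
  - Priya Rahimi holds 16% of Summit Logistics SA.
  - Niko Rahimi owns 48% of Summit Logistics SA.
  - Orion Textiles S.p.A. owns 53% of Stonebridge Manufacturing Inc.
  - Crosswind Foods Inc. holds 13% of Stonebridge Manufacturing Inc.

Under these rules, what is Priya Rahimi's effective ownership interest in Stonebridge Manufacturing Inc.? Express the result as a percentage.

By parent–child attribution (R3), Priya Rahimi is treated as also owning Niko Rahimi's interest in Summit Logistics SA, giving 16% + 48% = 64%.
By parent–child attribution (R3), Priya Rahimi is treated as also owning Niko Rahimi's interest in Crosswind Foods Inc, giving 69% + 31% = 100%.
By parent–child attribution (R3), Priya Rahimi is treated as owning Niko Rahimi's 16% interest in Orion Textiles S.p.A.
Chain via Summit Logistics SA (R1): 64% × 21% = 13.44% of Stonebridge Manufacturing Inc.
Chain via Crosswind Foods Inc. (R1): 100% × 13% = 13% of Stonebridge Manufacturing Inc.
Direct interest in Stonebridge Manufacturing Inc: 7%.
Chain via Orion Textiles S.p.A. (R1): 16% × 53% = 8.48% of Stonebridge Manufacturing Inc.
Aggregating (R2): 13.44% + 13% + 7% + 8.48% = 41.92%.

41.92%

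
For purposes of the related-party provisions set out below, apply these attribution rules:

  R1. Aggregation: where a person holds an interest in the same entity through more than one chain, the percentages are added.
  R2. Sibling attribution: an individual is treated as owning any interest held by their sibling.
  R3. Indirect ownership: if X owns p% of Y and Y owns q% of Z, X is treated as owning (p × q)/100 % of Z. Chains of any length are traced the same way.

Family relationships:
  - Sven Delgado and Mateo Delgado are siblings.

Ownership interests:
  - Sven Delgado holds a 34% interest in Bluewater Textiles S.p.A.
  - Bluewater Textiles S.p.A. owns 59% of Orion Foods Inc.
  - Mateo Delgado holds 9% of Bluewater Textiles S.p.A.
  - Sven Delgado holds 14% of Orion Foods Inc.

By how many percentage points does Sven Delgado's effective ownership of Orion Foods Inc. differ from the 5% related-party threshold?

34.37

By sibling attribution (R2), Sven Delgado is treated as also owning Mateo Delgado's interest in Bluewater Textiles S.p.A, giving 34% + 9% = 43%.
Chain via Bluewater Textiles S.p.A. (R3): 43% × 59% = 25.37% of Orion Foods Inc.
Direct interest in Orion Foods Inc: 14%.
Aggregating (R1): 25.37% + 14% = 39.37%.
39.37% exceeds the 5% threshold by 34.37 percentage points.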